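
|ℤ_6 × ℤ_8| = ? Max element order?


|ℤ_6 × ℤ_8| = 6 × 8 = 48
Max element order = lcm(6,8) = 24
Cyclic? No (gcd=2)

|ℤ_6×ℤ_8| = 48, max element order = 24


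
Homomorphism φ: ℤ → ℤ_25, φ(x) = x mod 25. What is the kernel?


Kernel = preimage of identity
ker(φ) = {x ∈ ℤ : x ≡ 0 (mod 25)} = 25ℤ = {0, ±25, ±50, ...}

ker(φ) = 25ℤ


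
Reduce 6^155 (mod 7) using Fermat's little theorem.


Fermat's little theorem: if p is prime and gcd(a,p)=1, then a^(p-1) ≡ 1 (mod p)
p = 7 is prime, gcd(6,7) = 1
Reduce exponent: 155 mod 6 = 5
So 6^155 ≡ 6^5 (mod 7)
6^5 mod 7 = 6

6^155 ≡ 6 (mod 7)


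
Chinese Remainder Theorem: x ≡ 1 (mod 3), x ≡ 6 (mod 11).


m₁ = 3, m₂ = 11, gcd = 1, so CRT applies. M = m₁·m₂ = 33
Let M₁ = M/m₁ = 11, M₂ = M/m₂ = 3
Find y₁ ≡ M₁⁻¹ (mod m₁): 11⁻¹ ≡ 2 (mod 3)
Find y₂ ≡ M₂⁻¹ (mod m₂): 3⁻¹ ≡ 4 (mod 11)
x = a₁·M₁·y₁ + a₂·M₂·y₂ = 1·11·2 + 6·3·4 = 94
Reduce mod 33: x ≡ 28
Check: 28 mod 3 = 1 ✓, 28 mod 11 = 6 ✓

x ≡ 28 (mod 33)


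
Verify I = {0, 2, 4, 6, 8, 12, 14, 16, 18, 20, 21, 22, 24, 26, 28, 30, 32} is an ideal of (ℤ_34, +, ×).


Check ideal conditions for I = {0, 2, 4, 6, 8, 12, 14, 16, 18, 20, 21, 22, 24, 26, 28, 30, 32} in ℤ_34:
(1) I is an additive subgroup? No
(2) For r ∈ ℤ_34 and a ∈ I: r·a ∈ I? No  [counterexample: r=2, a=22, r·a mod 34 = 10 ∉ I]

No, I is not an ideal of ℤ_34


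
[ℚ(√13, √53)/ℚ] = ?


[ℚ(√13,√53):ℚ] = [ℚ(√13,√53):ℚ(√13)]·[ℚ(√13):ℚ] = 2·2 = 4

[ℚ(√13, √53)/ℚ] = 4


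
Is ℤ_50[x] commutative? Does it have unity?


ℤ_50 has zero divisors (2·25 ≡ 0), and these lift to constant zero divisors in ℤ_50[x]; so not an integral domain
Commutative: Yes
Integral domain: No
Has unity: Yes

ℤ_50[x]: Commutative=Yes, Unity=Yes


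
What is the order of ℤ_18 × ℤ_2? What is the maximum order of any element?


|ℤ_18 × ℤ_2| = 18 × 2 = 36
Max element order = lcm(18,2) = 18
Cyclic? No (gcd=2)

|ℤ_18×ℤ_2| = 36, max element order = 18


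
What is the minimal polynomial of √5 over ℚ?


√5 satisfies x² - 5 = 0, irreducible over ℚ since 5 is squarefree

Minimal polynomial: x² - 5


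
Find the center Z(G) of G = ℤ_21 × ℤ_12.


Z(G) = {g ∈ G | gx = xg for all x ∈ G}
Direct product of abelian groups is abelian, so Z(G) = G

Z(ℤ_21 × ℤ_12) = ℤ_21 × ℤ_12


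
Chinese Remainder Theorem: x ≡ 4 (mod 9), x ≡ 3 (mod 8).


m₁ = 9, m₂ = 8, gcd = 1, so CRT applies. M = m₁·m₂ = 72
Let M₁ = M/m₁ = 8, M₂ = M/m₂ = 9
Find y₁ ≡ M₁⁻¹ (mod m₁): 8⁻¹ ≡ 8 (mod 9)
Find y₂ ≡ M₂⁻¹ (mod m₂): 9⁻¹ ≡ 1 (mod 8)
x = a₁·M₁·y₁ + a₂·M₂·y₂ = 4·8·8 + 3·9·1 = 283
Reduce mod 72: x ≡ 67
Check: 67 mod 9 = 4 ✓, 67 mod 8 = 3 ✓

x ≡ 67 (mod 72)


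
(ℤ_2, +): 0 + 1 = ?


Operation: addition mod 2
0 + 1 = (a + b) mod 2 with a = 0, b = 1

0 + 1 = 1


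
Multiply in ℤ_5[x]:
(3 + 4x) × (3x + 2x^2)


Expand and collect like terms; reduce coefficients mod 5:
x^0: 3·0 = 0 ≡ 0 (mod 5)
x^1: 3·3 + 4·0 = 9 ≡ 4 (mod 5)
x^2: 3·2 + 4·3 = 18 ≡ 3 (mod 5)
x^3: 4·2 = 8 ≡ 3 (mod 5)
Result: 4x + 3x^2 + 3x^3

f · g = 4x + 3x^2 + 3x^3


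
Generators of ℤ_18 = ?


g generates ℤ_n iff gcd(g,n) = 1
Prime factors of 18: 2, 3
Generators are g ∈ {1,...,17} not divisible by any of these primes.
Generators: {1, 5, 7, 11, 13, 17}
Number of generators = φ(18) = 6

Generators of ℤ_18 = {1, 5, 7, 11, 13, 17}


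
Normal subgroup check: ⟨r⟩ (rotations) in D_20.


H = ⟨r⟩ (rotations) in D_20
The rotation subgroup ⟨r⟩ has index 2 in D_20, so it is normal

Yes, normal subgroup


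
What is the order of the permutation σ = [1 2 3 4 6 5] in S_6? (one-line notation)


Cycle decomposition: (5 6)
Cycle lengths: 2
Order = lcm(2) = 2

ord(σ) = 2


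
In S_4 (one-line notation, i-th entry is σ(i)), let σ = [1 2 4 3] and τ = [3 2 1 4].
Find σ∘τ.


σ∘τ: apply τ first, then σ
1 →τ 3 →σ 4
2 →τ 2 →σ 2
3 →τ 1 →σ 1
4 →τ 4 →σ 3

σ∘τ = [4 2 1 3]


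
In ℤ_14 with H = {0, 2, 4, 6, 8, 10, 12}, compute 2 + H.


2 + H = {2 + h (mod 14) : h ∈ H}
2+0=2, 2+2=4, 2+4=6, 2+6=8, 2+8=10, 2+10=12, 2+12=0
2 + H = {0, 2, 4, 6, 8, 10, 12} = 0 + H

2 + H = {0, 2, 4, 6, 8, 10, 12}


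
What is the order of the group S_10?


|S_n| = n! (number of permutations of n symbols)
|S_10| = 10! = 3628800

|S_10| = 3628800


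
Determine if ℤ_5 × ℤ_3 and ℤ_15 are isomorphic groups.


Comparing ℤ_5 × ℤ_3 and ℤ_15:
gcd(5,3) = 1, so ℤ_5 × ℤ_3 ≅ ℤ_15 (CRT)

Yes, ℤ_5 × ℤ_3 ≅ ℤ_15


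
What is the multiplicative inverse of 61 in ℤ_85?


Use the extended Euclidean algorithm to write 1 = 61·s + 85·t; then s mod 85 is the inverse.
Euclidean algorithm:
  61 = 0·85 + 61
  85 = 1·61 + 24
  61 = 2·24 + 13
  24 = 1·13 + 11
  13 = 1·11 + 2
  11 = 5·2 + 1
  2 = 2·1 + 0
gcd(61,85) = 1
Back-substitution gives: 61·(-39) + 85·(28) = 1
So 61⁻¹ ≡ -39 ≡ 46 (mod 85)
Check: 61 × 46 = 2806 ≡ 1 (mod 85) ✓

61⁻¹ ≡ 46 (mod 85)


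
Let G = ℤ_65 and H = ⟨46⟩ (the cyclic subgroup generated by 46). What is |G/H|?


|⟨46⟩| = n / gcd(46, 65) = 65 / 1 = 65
H is normal (ℤ_65 is abelian).
|G/H| = |G| / |H| = 65 / 65 = 1

|G/H| = 1


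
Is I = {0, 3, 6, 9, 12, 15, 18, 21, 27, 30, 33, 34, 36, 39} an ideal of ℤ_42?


Check ideal conditions for I = {0, 3, 6, 9, 12, 15, 18, 21, 27, 30, 33, 34, 36, 39} in ℤ_42:
(1) I is an additive subgroup? No
(2) For r ∈ ℤ_42 and a ∈ I: r·a ∈ I? No  [counterexample: r=2, a=12, r·a mod 42 = 24 ∉ I]

No, I is not an ideal of ℤ_42


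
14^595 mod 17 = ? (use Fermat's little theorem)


Fermat's little theorem: if p is prime and gcd(a,p)=1, then a^(p-1) ≡ 1 (mod p)
p = 17 is prime, gcd(14,17) = 1
Reduce exponent: 595 mod 16 = 3
So 14^595 ≡ 14^3 (mod 17)
14^3 mod 17 = 7

14^595 ≡ 7 (mod 17)


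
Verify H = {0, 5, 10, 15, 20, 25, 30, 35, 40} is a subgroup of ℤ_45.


Subgroup test for H = {0, 5, 10, 15, 20, 25, 30, 35, 40} in (ℤ_45, +):
(1) 0 ∈ H? Yes
(2) Closure: for all a,b ∈ H, (a+b) mod 45 ∈ H? Yes
(3) Inverses: for all a ∈ H, -a mod 45 ∈ H? Yes

Yes, H is a subgroup of ℤ_45


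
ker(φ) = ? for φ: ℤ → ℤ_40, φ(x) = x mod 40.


Kernel = preimage of identity
ker(φ) = {x ∈ ℤ : x ≡ 0 (mod 40)} = 40ℤ = {0, ±40, ±80, ...}

ker(φ) = 40ℤ


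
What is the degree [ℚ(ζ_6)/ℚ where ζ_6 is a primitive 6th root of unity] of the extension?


[ℚ(ζ_n):ℚ] = deg Φ_n(x) = φ(n). Here φ(6) = 2

[ℚ(ζ_6)/ℚ where ζ_6 is a primitive 6th root of unity] = 2


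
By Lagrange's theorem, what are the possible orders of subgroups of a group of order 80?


Lagrange's theorem: |H| divides |G|
|G| = 80
Divisors of 80: 1, 2, 4, 5, 8, 10, 16, 20, 40, 80

Possible subgroup orders: {1, 2, 4, 5, 8, 10, 16, 20, 40, 80}


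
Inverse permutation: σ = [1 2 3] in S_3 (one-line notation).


To find σ⁻¹, swap domain and range:
σ(1) = 1 → σ⁻¹(1) = 1
σ(2) = 2 → σ⁻¹(2) = 2
σ(3) = 3 → σ⁻¹(3) = 3

σ⁻¹ = [1 2 3]


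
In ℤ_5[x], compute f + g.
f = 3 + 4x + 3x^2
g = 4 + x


Add coefficients mod 5:
x^0: 3 + 4 = 2 (mod 5)
x^1: 4 + 1 = 0 (mod 5)
x^2: 3 + 0 = 3 (mod 5)
Result: 2 + 3x^2

f + g = 2 + 3x^2


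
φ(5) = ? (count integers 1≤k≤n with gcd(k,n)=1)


φ(n) = count of k ∈ {1,...,n} with gcd(k,n)=1
Coprimes to 5: {1, 2, 3, 4}
Count: 4

φ(5) = 4


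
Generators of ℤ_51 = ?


g generates ℤ_n iff gcd(g,n) = 1
Prime factors of 51: 3, 17
Generators are g ∈ {1,...,50} not divisible by any of these primes.
Generators: {1, 2, 4, 5, 7, 8, 10, 11, 13, 14, 16, 19, 20, 22, 23, 25, 26, 28, 29, 31, 32, 35, 37, 38, 40, 41, 43, 44, 46, 47, 49, 50}
Number of generators = φ(51) = 32

Generators of ℤ_51 = {1, 2, 4, 5, 7, 8, 10, 11, 13, 14, 16, 19, 20, 22, 23, 25, 26, 28, 29, 31, 32, 35, 37, 38, 40, 41, 43, 44, 46, 47, 49, 50}


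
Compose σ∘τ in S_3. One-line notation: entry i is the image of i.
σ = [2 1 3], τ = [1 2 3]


σ∘τ: apply τ first, then σ
1 →τ 1 →σ 2
2 →τ 2 →σ 1
3 →τ 3 →σ 3

σ∘τ = [2 1 3]


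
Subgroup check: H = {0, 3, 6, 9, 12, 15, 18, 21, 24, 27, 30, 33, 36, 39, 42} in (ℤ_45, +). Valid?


Subgroup test for H = {0, 3, 6, 9, 12, 15, 18, 21, 24, 27, 30, 33, 36, 39, 42} in (ℤ_45, +):
(1) 0 ∈ H? Yes
(2) Closure: for all a,b ∈ H, (a+b) mod 45 ∈ H? Yes
(3) Inverses: for all a ∈ H, -a mod 45 ∈ H? Yes

Yes, H is a subgroup of ℤ_45


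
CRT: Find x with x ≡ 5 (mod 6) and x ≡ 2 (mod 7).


m₁ = 6, m₂ = 7, gcd = 1, so CRT applies. M = m₁·m₂ = 42
Let M₁ = M/m₁ = 7, M₂ = M/m₂ = 6
Find y₁ ≡ M₁⁻¹ (mod m₁): 7⁻¹ ≡ 1 (mod 6)
Find y₂ ≡ M₂⁻¹ (mod m₂): 6⁻¹ ≡ 6 (mod 7)
x = a₁·M₁·y₁ + a₂·M₂·y₂ = 5·7·1 + 2·6·6 = 107
Reduce mod 42: x ≡ 23
Check: 23 mod 6 = 5 ✓, 23 mod 7 = 2 ✓

x ≡ 23 (mod 42)


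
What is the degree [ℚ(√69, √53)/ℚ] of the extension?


[ℚ(√69,√53):ℚ] = [ℚ(√69,√53):ℚ(√69)]·[ℚ(√69):ℚ] = 2·2 = 4

[ℚ(√69, √53)/ℚ] = 4


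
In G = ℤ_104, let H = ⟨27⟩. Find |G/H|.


|⟨27⟩| = n / gcd(27, 104) = 104 / 1 = 104
H is normal (ℤ_104 is abelian).
|G/H| = |G| / |H| = 104 / 104 = 1

|G/H| = 1


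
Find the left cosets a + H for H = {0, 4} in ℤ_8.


H = {0, 4}, |H| = 2
Number of cosets = |G|/|H| = 8/2 = 4
0 + H = {0, 4}
1 + H = {1, 5}
2 + H = {2, 6}
3 + H = {3, 7}

Cosets: 0+H={0,4}; 1+H={1,5}; 2+H={2,6}; 3+H={3,7}


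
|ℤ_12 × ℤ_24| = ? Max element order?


|ℤ_12 × ℤ_24| = 12 × 24 = 288
Max element order = lcm(12,24) = 24
Cyclic? No (gcd=12)

|ℤ_12×ℤ_24| = 288, max element order = 24


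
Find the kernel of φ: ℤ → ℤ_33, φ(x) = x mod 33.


Kernel = preimage of identity
ker(φ) = {x ∈ ℤ : x ≡ 0 (mod 33)} = 33ℤ = {0, ±33, ±66, ...}

ker(φ) = 33ℤ


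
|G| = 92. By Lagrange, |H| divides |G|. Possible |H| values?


Lagrange's theorem: |H| divides |G|
|G| = 92
Divisors of 92: 1, 2, 4, 23, 46, 92

Possible subgroup orders: {1, 2, 4, 23, 46, 92}


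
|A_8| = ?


|A_n| = n!/2 (even permutations)
|A_8| = 8!/2 = 40320/2 = 20160

|A_8| = 20160


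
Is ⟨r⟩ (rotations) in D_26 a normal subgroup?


H = ⟨r⟩ (rotations) in D_26
The rotation subgroup ⟨r⟩ has index 2 in D_26, so it is normal

Yes, normal subgroup


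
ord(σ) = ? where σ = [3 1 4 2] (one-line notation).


Cycle decomposition: (1 3 4 2)
Cycle lengths: 4
Order = lcm(4) = 4

ord(σ) = 4


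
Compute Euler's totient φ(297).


Factor n: 297 = 3^3 × 11
φ(n) = n · ∏(1 - 1/p) over distinct primes p | n
φ(297) = 297 · (1 - 1/3) · (1 - 1/11) = 180

φ(297) = 180


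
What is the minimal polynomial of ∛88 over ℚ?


∛88 satisfies x³ - 88 = 0, irreducible over ℚ (no rational root; 88 is not a perfect cube)

Minimal polynomial: x³ - 88


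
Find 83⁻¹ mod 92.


Use the extended Euclidean algorithm to write 1 = 83·s + 92·t; then s mod 92 is the inverse.
Euclidean algorithm:
  83 = 0·92 + 83
  92 = 1·83 + 9
  83 = 9·9 + 2
  9 = 4·2 + 1
  2 = 2·1 + 0
gcd(83,92) = 1
Back-substitution gives: 83·(-41) + 92·(37) = 1
So 83⁻¹ ≡ -41 ≡ 51 (mod 92)
Check: 83 × 51 = 4233 ≡ 1 (mod 92) ✓

83⁻¹ ≡ 51 (mod 92)


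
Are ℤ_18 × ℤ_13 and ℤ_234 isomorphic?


Comparing ℤ_18 × ℤ_13 and ℤ_234:
gcd(18,13) = 1, so ℤ_18 × ℤ_13 ≅ ℤ_234 (CRT)

Yes, ℤ_18 × ℤ_13 ≅ ℤ_234


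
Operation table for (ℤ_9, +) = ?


Elements: {0, 1, 2, 3, 4, 5, 6, 7, 8}
Operation: addition mod 9
Entry (a, b) = (a + b) mod 9

Cayley table:
  | 0 | 1 | 2 | 3 | 4 | 5 | 6 | 7 | 8
0 | 0 | 1 | 2 | 3 | 4 | 5 | 6 | 7 | 8
1 | 1 | 2 | 3 | 4 | 5 | 6 | 7 | 8 | 0
2 | 2 | 3 | 4 | 5 | 6 | 7 | 8 | 0 | 1
3 | 3 | 4 | 5 | 6 | 7 | 8 | 0 | 1 | 2
4 | 4 | 5 | 6 | 7 | 8 | 0 | 1 | 2 | 3
5 | 5 | 6 | 7 | 8 | 0 | 1 | 2 | 3 | 4
6 | 6 | 7 | 8 | 0 | 1 | 2 | 3 | 4 | 5
7 | 7 | 8 | 0 | 1 | 2 | 3 | 4 | 5 | 6
8 | 8 | 0 | 1 | 2 | 3 | 4 | 5 | 6 | 7


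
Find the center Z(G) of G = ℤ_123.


Z(G) = {g ∈ G | gx = xg for all x ∈ G}
ℤ_123 is abelian, so Z(G) = G

Z(ℤ_123) = ℤ_123


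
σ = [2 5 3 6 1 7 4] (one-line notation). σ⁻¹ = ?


To find σ⁻¹, swap domain and range:
σ(1) = 2 → σ⁻¹(2) = 1
σ(2) = 5 → σ⁻¹(5) = 2
σ(3) = 3 → σ⁻¹(3) = 3
σ(4) = 6 → σ⁻¹(6) = 4
σ(5) = 1 → σ⁻¹(1) = 5
σ(6) = 7 → σ⁻¹(7) = 6
σ(7) = 4 → σ⁻¹(4) = 7

σ⁻¹ = [5 1 3 7 2 4 6]


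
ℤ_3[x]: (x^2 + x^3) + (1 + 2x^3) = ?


Add coefficients mod 3:
x^0: 0 + 1 = 1 (mod 3)
x^1: 0 + 0 = 0 (mod 3)
x^2: 1 + 0 = 1 (mod 3)
x^3: 1 + 2 = 0 (mod 3)
Result: 1 + x^2

f + g = 1 + x^2


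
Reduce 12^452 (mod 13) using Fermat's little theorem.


Fermat's little theorem: if p is prime and gcd(a,p)=1, then a^(p-1) ≡ 1 (mod p)
p = 13 is prime, gcd(12,13) = 1
Reduce exponent: 452 mod 12 = 8
So 12^452 ≡ 12^8 (mod 13)
12^8 mod 13 = 1

12^452 ≡ 1 (mod 13)


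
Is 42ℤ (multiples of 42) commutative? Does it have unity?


42ℤ is a commutative ring under +,× but has no multiplicative identity (1 ∉ 42ℤ); it has no zero divisors, but without unity it is not an integral domain
Commutative: Yes
Integral domain: No
Has unity: No

42ℤ (multiples of 42): Commutative=Yes, Unity=No


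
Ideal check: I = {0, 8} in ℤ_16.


Check ideal conditions for I = {0, 8} in ℤ_16:
(1) I is an additive subgroup? Yes
(2) For r ∈ ℤ_16 and a ∈ I: r·a ∈ I? Yes

Yes, I is an ideal of ℤ_16


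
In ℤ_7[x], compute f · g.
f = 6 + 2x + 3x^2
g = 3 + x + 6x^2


Expand and collect like terms; reduce coefficients mod 7:
x^0: 6·3 = 18 ≡ 4 (mod 7)
x^1: 6·1 + 2·3 = 12 ≡ 5 (mod 7)
x^2: 6·6 + 2·1 + 3·3 = 47 ≡ 5 (mod 7)
x^3: 2·6 + 3·1 = 15 ≡ 1 (mod 7)
x^4: 3·6 = 18 ≡ 4 (mod 7)
Result: 4 + 5x + 5x^2 + x^3 + 4x^4

f · g = 4 + 5x + 5x^2 + x^3 + 4x^4


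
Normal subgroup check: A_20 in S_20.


H = A_20 in S_20
A_20 has index 2 in S_20, and every subgroup of index 2 is normal

Yes, normal subgroup


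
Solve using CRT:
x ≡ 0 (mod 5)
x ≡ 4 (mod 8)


m₁ = 5, m₂ = 8, gcd = 1, so CRT applies. M = m₁·m₂ = 40
Let M₁ = M/m₁ = 8, M₂ = M/m₂ = 5
Find y₁ ≡ M₁⁻¹ (mod m₁): 8⁻¹ ≡ 2 (mod 5)
Find y₂ ≡ M₂⁻¹ (mod m₂): 5⁻¹ ≡ 5 (mod 8)
x = a₁·M₁·y₁ + a₂·M₂·y₂ = 0·8·2 + 4·5·5 = 100
Reduce mod 40: x ≡ 20
Check: 20 mod 5 = 0 ✓, 20 mod 8 = 4 ✓

x ≡ 20 (mod 40)


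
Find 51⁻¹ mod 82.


Use the extended Euclidean algorithm to write 1 = 51·s + 82·t; then s mod 82 is the inverse.
Euclidean algorithm:
  51 = 0·82 + 51
  82 = 1·51 + 31
  51 = 1·31 + 20
  31 = 1·20 + 11
  20 = 1·11 + 9
  11 = 1·9 + 2
  9 = 4·2 + 1
  2 = 2·1 + 0
gcd(51,82) = 1
Back-substitution gives: 51·(37) + 82·(-23) = 1
So 51⁻¹ ≡ 37 ≡ 37 (mod 82)
Check: 51 × 37 = 1887 ≡ 1 (mod 82) ✓

51⁻¹ ≡ 37 (mod 82)


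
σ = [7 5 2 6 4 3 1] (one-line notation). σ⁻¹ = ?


To find σ⁻¹, swap domain and range:
σ(1) = 7 → σ⁻¹(7) = 1
σ(2) = 5 → σ⁻¹(5) = 2
σ(3) = 2 → σ⁻¹(2) = 3
σ(4) = 6 → σ⁻¹(6) = 4
σ(5) = 4 → σ⁻¹(4) = 5
σ(6) = 3 → σ⁻¹(3) = 6
σ(7) = 1 → σ⁻¹(1) = 7

σ⁻¹ = [7 3 6 5 2 4 1]


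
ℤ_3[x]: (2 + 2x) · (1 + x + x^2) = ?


Expand and collect like terms; reduce coefficients mod 3:
x^0: 2·1 = 2 ≡ 2 (mod 3)
x^1: 2·1 + 2·1 = 4 ≡ 1 (mod 3)
x^2: 2·1 + 2·1 = 4 ≡ 1 (mod 3)
x^3: 2·1 = 2 ≡ 2 (mod 3)
Result: 2 + x + x^2 + 2x^3

f · g = 2 + x + x^2 + 2x^3


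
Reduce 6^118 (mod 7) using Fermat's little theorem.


Fermat's little theorem: if p is prime and gcd(a,p)=1, then a^(p-1) ≡ 1 (mod p)
p = 7 is prime, gcd(6,7) = 1
Reduce exponent: 118 mod 6 = 4
So 6^118 ≡ 6^4 (mod 7)
6^4 mod 7 = 1

6^118 ≡ 1 (mod 7)


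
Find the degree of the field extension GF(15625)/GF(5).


GF(15625) = GF(5^6), so the extension degree is 6

[GF(15625)/GF(5)] = 6


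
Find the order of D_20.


|D_n| = 2n (n rotations and n reflections)
|D_20| = 2×20 = 40

|D_20| = 40


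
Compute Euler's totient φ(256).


Factor n: 256 = 2^8
φ(n) = n · ∏(1 - 1/p) over distinct primes p | n
φ(256) = 256 · (1 - 1/2) = 128

φ(256) = 128


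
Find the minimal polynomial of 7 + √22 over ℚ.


Let α = 7 + √22. Then α - 7 = √22, so (α - 7)² = 22, giving α² - 14α + 27 = 0. Degree 2 and α ∉ ℚ, so this is the minimal polynomial.

Minimal polynomial: x² - 14x + 27


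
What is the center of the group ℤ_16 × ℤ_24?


Z(G) = {g ∈ G | gx = xg for all x ∈ G}
Direct product of abelian groups is abelian, so Z(G) = G

Z(ℤ_16 × ℤ_24) = ℤ_16 × ℤ_24


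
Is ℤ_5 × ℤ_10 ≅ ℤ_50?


Comparing ℤ_5 × ℤ_10 and ℤ_50:
gcd(5,10) = 5 ≠ 1. Max element order in ℤ_5×ℤ_10 is lcm(5,10) = 10 < 50, so it has no element of order 50

No, ℤ_5 × ℤ_10 ≇ ℤ_50


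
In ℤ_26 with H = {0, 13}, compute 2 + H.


2 + H = {2 + h (mod 26) : h ∈ H}
2+0=2, 2+13=15

2 + H = {2, 15}


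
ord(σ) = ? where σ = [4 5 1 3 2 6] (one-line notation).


Cycle decomposition: (1 4 3) (2 5)
Cycle lengths: 3, 2
Order = lcm(3, 2) = 6

ord(σ) = 6


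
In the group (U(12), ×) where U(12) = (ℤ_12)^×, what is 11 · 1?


Operation: multiplication mod 12
11 · 1 = (a × b) mod 12 with a = 11, b = 1

11 · 1 = 11


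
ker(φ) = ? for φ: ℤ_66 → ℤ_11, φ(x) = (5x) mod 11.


Kernel = preimage of identity
ker(φ) = {x ∈ ℤ_66 : 5x ≡ 0 (mod 11)}. Since 11 | 66, φ is well-defined. The kernel is the cyclic subgroup ⟨11⟩ of ℤ_66 (order 6), i.e. {0, 11, 22, 33, 44, 55}

ker(φ) = {0, 11, 22, 33, 44, 55}


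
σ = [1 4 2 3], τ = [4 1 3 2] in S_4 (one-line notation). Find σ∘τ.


σ∘τ: apply τ first, then σ
1 →τ 4 →σ 3
2 →τ 1 →σ 1
3 →τ 3 →σ 2
4 →τ 2 →σ 4

σ∘τ = [3 1 2 4]


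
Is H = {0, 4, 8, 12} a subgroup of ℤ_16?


Subgroup test for H = {0, 4, 8, 12} in (ℤ_16, +):
(1) 0 ∈ H? Yes
(2) Closure: for all a,b ∈ H, (a+b) mod 16 ∈ H? Yes
(3) Inverses: for all a ∈ H, -a mod 16 ∈ H? Yes

Yes, H is a subgroup of ℤ_16


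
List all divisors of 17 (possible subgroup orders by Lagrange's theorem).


Lagrange's theorem: |H| divides |G|
|G| = 17
Divisors of 17: 1, 17

Possible subgroup orders: {1, 17}


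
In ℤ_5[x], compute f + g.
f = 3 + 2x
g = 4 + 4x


Add coefficients mod 5:
x^0: 3 + 4 = 2 (mod 5)
x^1: 2 + 4 = 1 (mod 5)
Result: 2 + x

f + g = 2 + x


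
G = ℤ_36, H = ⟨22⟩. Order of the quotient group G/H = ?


|⟨22⟩| = n / gcd(22, 36) = 36 / 2 = 18
H is normal (ℤ_36 is abelian).
|G/H| = |G| / |H| = 36 / 18 = 2

|G/H| = 2


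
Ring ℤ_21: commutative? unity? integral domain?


ℤ_21 is a commutative ring with unity 1; 21 = 3×7 is composite, so 3·7 ≡ 0 gives zero divisors (not an integral domain)
Commutative: Yes
Integral domain: No
Has unity: Yes

ℤ_21: Commutative=Yes, Unity=Yes


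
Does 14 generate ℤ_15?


g generates ℤ_n iff gcd(g, n) = 1
gcd(14, 15) = 1
Since gcd = 1, 14 is a generator.

Yes, 14 generates ℤ_15


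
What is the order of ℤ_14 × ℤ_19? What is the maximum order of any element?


|ℤ_14 × ℤ_19| = 14 × 19 = 266
Max element order = lcm(14,19) = 266
Cyclic? Yes (gcd=1)

|ℤ_14×ℤ_19| = 266, max element order = 266


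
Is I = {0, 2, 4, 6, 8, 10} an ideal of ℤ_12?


Check ideal conditions for I = {0, 2, 4, 6, 8, 10} in ℤ_12:
(1) I is an additive subgroup? Yes
(2) For r ∈ ℤ_12 and a ∈ I: r·a ∈ I? Yes

Yes, I is an ideal of ℤ_12


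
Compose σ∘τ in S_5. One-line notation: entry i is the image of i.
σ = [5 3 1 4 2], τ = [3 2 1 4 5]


σ∘τ: apply τ first, then σ
1 →τ 3 →σ 1
2 →τ 2 →σ 3
3 →τ 1 →σ 5
4 →τ 4 →σ 4
5 →τ 5 →σ 2

σ∘τ = [1 3 5 4 2]


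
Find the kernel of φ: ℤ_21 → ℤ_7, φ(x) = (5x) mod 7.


Kernel = preimage of identity
ker(φ) = {x ∈ ℤ_21 : 5x ≡ 0 (mod 7)}. Since 7 | 21, φ is well-defined. The kernel is the cyclic subgroup ⟨7⟩ of ℤ_21 (order 3), i.e. {0, 7, 14}

ker(φ) = {0, 7, 14}


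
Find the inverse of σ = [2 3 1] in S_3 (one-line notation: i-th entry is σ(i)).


To find σ⁻¹, swap domain and range:
σ(1) = 2 → σ⁻¹(2) = 1
σ(2) = 3 → σ⁻¹(3) = 2
σ(3) = 1 → σ⁻¹(1) = 3

σ⁻¹ = [3 1 2]


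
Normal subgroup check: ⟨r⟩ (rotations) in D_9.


H = ⟨r⟩ (rotations) in D_9
The rotation subgroup ⟨r⟩ has index 2 in D_9, so it is normal

Yes, normal subgroup


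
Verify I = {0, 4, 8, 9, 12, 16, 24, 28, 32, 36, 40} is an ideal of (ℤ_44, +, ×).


Check ideal conditions for I = {0, 4, 8, 9, 12, 16, 24, 28, 32, 36, 40} in ℤ_44:
(1) I is an additive subgroup? No
(2) For r ∈ ℤ_44 and a ∈ I: r·a ∈ I? No  [counterexample: r=2, a=9, r·a mod 44 = 18 ∉ I]

No, I is not an ideal of ℤ_44


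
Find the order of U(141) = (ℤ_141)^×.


U(n) is the group of units mod n; |U(n)| = φ(n)
|U(141)| = φ(141) = 92

|U(141) = (ℤ_141)^×| = 92


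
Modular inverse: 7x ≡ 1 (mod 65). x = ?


Use the extended Euclidean algorithm to write 1 = 7·s + 65·t; then s mod 65 is the inverse.
Euclidean algorithm:
  7 = 0·65 + 7
  65 = 9·7 + 2
  7 = 3·2 + 1
  2 = 2·1 + 0
gcd(7,65) = 1
Back-substitution gives: 7·(28) + 65·(-3) = 1
So 7⁻¹ ≡ 28 ≡ 28 (mod 65)
Check: 7 × 28 = 196 ≡ 1 (mod 65) ✓

7⁻¹ ≡ 28 (mod 65)


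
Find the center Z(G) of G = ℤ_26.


Z(G) = {g ∈ G | gx = xg for all x ∈ G}
ℤ_26 is abelian, so Z(G) = G

Z(ℤ_26) = ℤ_26


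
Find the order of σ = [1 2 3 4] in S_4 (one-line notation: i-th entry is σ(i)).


Cycle decomposition: identity (all elements fixed)
Order = 1 (identity has order 1)

ord(σ) = 1


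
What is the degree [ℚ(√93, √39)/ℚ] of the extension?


[ℚ(√93,√39):ℚ] = [ℚ(√93,√39):ℚ(√93)]·[ℚ(√93):ℚ] = 2·2 = 4

[ℚ(√93, √39)/ℚ] = 4


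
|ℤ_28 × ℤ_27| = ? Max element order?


|ℤ_28 × ℤ_27| = 28 × 27 = 756
Max element order = lcm(28,27) = 756
Cyclic? Yes (gcd=1)

|ℤ_28×ℤ_27| = 756, max element order = 756


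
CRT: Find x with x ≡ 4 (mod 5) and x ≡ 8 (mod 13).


m₁ = 5, m₂ = 13, gcd = 1, so CRT applies. M = m₁·m₂ = 65
Let M₁ = M/m₁ = 13, M₂ = M/m₂ = 5
Find y₁ ≡ M₁⁻¹ (mod m₁): 13⁻¹ ≡ 2 (mod 5)
Find y₂ ≡ M₂⁻¹ (mod m₂): 5⁻¹ ≡ 8 (mod 13)
x = a₁·M₁·y₁ + a₂·M₂·y₂ = 4·13·2 + 8·5·8 = 424
Reduce mod 65: x ≡ 34
Check: 34 mod 5 = 4 ✓, 34 mod 13 = 8 ✓

x ≡ 34 (mod 65)


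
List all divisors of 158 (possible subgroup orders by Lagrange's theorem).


Lagrange's theorem: |H| divides |G|
|G| = 158
Divisors of 158: 1, 2, 79, 158

Possible subgroup orders: {1, 2, 79, 158}


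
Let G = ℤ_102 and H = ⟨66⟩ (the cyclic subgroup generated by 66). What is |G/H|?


|⟨66⟩| = n / gcd(66, 102) = 102 / 6 = 17
H is normal (ℤ_102 is abelian).
|G/H| = |G| / |H| = 102 / 17 = 6

|G/H| = 6


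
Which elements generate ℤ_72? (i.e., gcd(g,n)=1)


g generates ℤ_n iff gcd(g,n) = 1
Prime factors of 72: 2, 3
Generators are g ∈ {1,...,71} not divisible by any of these primes.
Generators: {1, 5, 7, 11, 13, 17, 19, 23, 25, 29, 31, 35, 37, 41, 43, 47, 49, 53, 55, 59, 61, 65, 67, 71}
Number of generators = φ(72) = 24

Generators of ℤ_72 = {1, 5, 7, 11, 13, 17, 19, 23, 25, 29, 31, 35, 37, 41, 43, 47, 49, 53, 55, 59, 61, 65, 67, 71}


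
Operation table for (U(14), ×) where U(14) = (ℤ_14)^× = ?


Elements: {1, 3, 5, 9, 11, 13}
Operation: multiplication mod 14
Entry (a, b) = (a × b) mod 14

Cayley table:
   |  1 |  3 |  5 |  9 | 11 | 13
 1 |  1 |  3 |  5 |  9 | 11 | 13
 3 |  3 |  9 |  1 | 13 |  5 | 11
 5 |  5 |  1 | 11 |  3 | 13 |  9
 9 |  9 | 13 |  3 | 11 |  1 |  5
11 | 11 |  5 | 13 |  1 |  9 |  3
13 | 13 | 11 |  9 |  5 |  3 |  1


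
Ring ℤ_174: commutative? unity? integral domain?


ℤ_174 is a commutative ring with unity 1; 174 = 2×87 is composite, so 2·87 ≡ 0 gives zero divisors (not an integral domain)
Commutative: Yes
Integral domain: No
Has unity: Yes

ℤ_174: Commutative=Yes, Unity=Yes


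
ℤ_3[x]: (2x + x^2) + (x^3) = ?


Add coefficients mod 3:
x^0: 0 + 0 = 0 (mod 3)
x^1: 2 + 0 = 2 (mod 3)
x^2: 1 + 0 = 1 (mod 3)
x^3: 0 + 1 = 1 (mod 3)
Result: 2x + x^2 + x^3

f + g = 2x + x^2 + x^3


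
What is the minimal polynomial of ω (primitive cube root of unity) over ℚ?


ω satisfies x² + x + 1 = 0 (the cyclotomic polynomial Φ₃)

Minimal polynomial: x² + x + 1


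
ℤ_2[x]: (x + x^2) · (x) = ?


Expand and collect like terms; reduce coefficients mod 2:
x^0: 0·0 = 0 ≡ 0 (mod 2)
x^1: 0·1 + 1·0 = 0 ≡ 0 (mod 2)
x^2: 1·1 + 1·0 = 1 ≡ 1 (mod 2)
x^3: 1·1 = 1 ≡ 1 (mod 2)
Result: x^2 + x^3

f · g = x^2 + x^3


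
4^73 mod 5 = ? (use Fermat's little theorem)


Fermat's little theorem: if p is prime and gcd(a,p)=1, then a^(p-1) ≡ 1 (mod p)
p = 5 is prime, gcd(4,5) = 1
Reduce exponent: 73 mod 4 = 1
So 4^73 ≡ 4^1 (mod 5)
4^1 mod 5 = 4

4^73 ≡ 4 (mod 5)


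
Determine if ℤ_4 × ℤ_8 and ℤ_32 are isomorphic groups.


Comparing ℤ_4 × ℤ_8 and ℤ_32:
gcd(4,8) = 4 ≠ 1. Max element order in ℤ_4×ℤ_8 is lcm(4,8) = 8 < 32, so it has no element of order 32

No, ℤ_4 × ℤ_8 ≇ ℤ_32


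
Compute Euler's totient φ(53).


Factor n: 53 = 53
φ(n) = n · ∏(1 - 1/p) over distinct primes p | n
φ(53) = 53 · (1 - 1/53) = 52

φ(53) = 52


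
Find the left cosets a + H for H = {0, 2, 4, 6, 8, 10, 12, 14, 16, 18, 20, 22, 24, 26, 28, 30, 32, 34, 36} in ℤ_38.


H = {0, 2, 4, 6, 8, 10, 12, 14, 16, 18, 20, 22, 24, 26, 28, 30, 32, 34, 36}, |H| = 19
Number of cosets = |G|/|H| = 38/19 = 2
0 + H = {0, 2, 4, 6, 8, 10, 12, 14, 16, 18, 20, 22, 24, 26, 28, 30, 32, 34, 36}
1 + H = {1, 3, 5, 7, 9, 11, 13, 15, 17, 19, 21, 23, 25, 27, 29, 31, 33, 35, 37}

Cosets: 0+H={0,2,4,6,8,10,12,14,16,18,20,22,24,26,28,30,32,34,36}; 1+H={1,3,5,7,9,11,13,15,17,19,21,23,25,27,29,31,33,35,37}


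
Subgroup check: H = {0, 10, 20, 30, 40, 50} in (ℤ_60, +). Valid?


Subgroup test for H = {0, 10, 20, 30, 40, 50} in (ℤ_60, +):
(1) 0 ∈ H? Yes
(2) Closure: for all a,b ∈ H, (a+b) mod 60 ∈ H? Yes
(3) Inverses: for all a ∈ H, -a mod 60 ∈ H? Yes

Yes, H is a subgroup of ℤ_60


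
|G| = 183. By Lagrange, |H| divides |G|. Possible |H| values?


Lagrange's theorem: |H| divides |G|
|G| = 183
Divisors of 183: 1, 3, 61, 183

Possible subgroup orders: {1, 3, 61, 183}


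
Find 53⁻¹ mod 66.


Use the extended Euclidean algorithm to write 1 = 53·s + 66·t; then s mod 66 is the inverse.
Euclidean algorithm:
  53 = 0·66 + 53
  66 = 1·53 + 13
  53 = 4·13 + 1
  13 = 13·1 + 0
gcd(53,66) = 1
Back-substitution gives: 53·(5) + 66·(-4) = 1
So 53⁻¹ ≡ 5 ≡ 5 (mod 66)
Check: 53 × 5 = 265 ≡ 1 (mod 66) ✓

53⁻¹ ≡ 5 (mod 66)


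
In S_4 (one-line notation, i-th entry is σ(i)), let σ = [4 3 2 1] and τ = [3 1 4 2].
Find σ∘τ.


σ∘τ: apply τ first, then σ
1 →τ 3 →σ 2
2 →τ 1 →σ 4
3 →τ 4 →σ 1
4 →τ 2 →σ 3

σ∘τ = [2 4 1 3]


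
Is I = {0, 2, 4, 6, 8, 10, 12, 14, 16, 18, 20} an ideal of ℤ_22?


Check ideal conditions for I = {0, 2, 4, 6, 8, 10, 12, 14, 16, 18, 20} in ℤ_22:
(1) I is an additive subgroup? Yes
(2) For r ∈ ℤ_22 and a ∈ I: r·a ∈ I? Yes

Yes, I is an ideal of ℤ_22


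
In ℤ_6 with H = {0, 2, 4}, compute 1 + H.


1 + H = {1 + h (mod 6) : h ∈ H}
1+0=1, 1+2=3, 1+4=5

1 + H = {1, 3, 5}


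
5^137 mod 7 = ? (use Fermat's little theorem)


Fermat's little theorem: if p is prime and gcd(a,p)=1, then a^(p-1) ≡ 1 (mod p)
p = 7 is prime, gcd(5,7) = 1
Reduce exponent: 137 mod 6 = 5
So 5^137 ≡ 5^5 (mod 7)
5^5 mod 7 = 3

5^137 ≡ 3 (mod 7)


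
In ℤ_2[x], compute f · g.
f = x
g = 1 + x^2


Expand and collect like terms; reduce coefficients mod 2:
x^0: 0·1 = 0 ≡ 0 (mod 2)
x^1: 0·0 + 1·1 = 1 ≡ 1 (mod 2)
x^2: 0·1 + 1·0 = 0 ≡ 0 (mod 2)
x^3: 1·1 = 1 ≡ 1 (mod 2)
Result: x + x^3

f · g = x + x^3


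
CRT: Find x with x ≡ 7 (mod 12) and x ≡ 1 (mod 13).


m₁ = 12, m₂ = 13, gcd = 1, so CRT applies. M = m₁·m₂ = 156
Let M₁ = M/m₁ = 13, M₂ = M/m₂ = 12
Find y₁ ≡ M₁⁻¹ (mod m₁): 13⁻¹ ≡ 1 (mod 12)
Find y₂ ≡ M₂⁻¹ (mod m₂): 12⁻¹ ≡ 12 (mod 13)
x = a₁·M₁·y₁ + a₂·M₂·y₂ = 7·13·1 + 1·12·12 = 235
Reduce mod 156: x ≡ 79
Check: 79 mod 12 = 7 ✓, 79 mod 13 = 1 ✓

x ≡ 79 (mod 156)


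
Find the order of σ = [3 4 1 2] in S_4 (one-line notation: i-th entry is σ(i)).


Cycle decomposition: (1 3) (2 4)
Cycle lengths: 2, 2
Order = lcm(2, 2) = 2

ord(σ) = 2


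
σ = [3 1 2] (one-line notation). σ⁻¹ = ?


To find σ⁻¹, swap domain and range:
σ(1) = 3 → σ⁻¹(3) = 1
σ(2) = 1 → σ⁻¹(1) = 2
σ(3) = 2 → σ⁻¹(2) = 3

σ⁻¹ = [2 3 1]


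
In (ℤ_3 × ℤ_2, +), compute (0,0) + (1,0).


Operation: componentwise addition mod (3, 2)
(0,0) + (1,0) = ((a₁+b₁) mod 3, (a₂+b₂) mod 2) with a = (0,0), b = (1,0)

(0,0) + (1,0) = (1,0)


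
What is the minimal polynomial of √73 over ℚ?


√73 satisfies x² - 73 = 0, irreducible over ℚ since 73 is squarefree

Minimal polynomial: x² - 73


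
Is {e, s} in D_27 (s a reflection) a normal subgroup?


H = {e, s} in D_27 (s a reflection)
r·s·r⁻¹ = sr⁻² ≠ s for n ≥ 3, so {e, s} is not closed under conjugation

No, not a normal subgroup


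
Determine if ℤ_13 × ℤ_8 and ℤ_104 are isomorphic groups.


Comparing ℤ_13 × ℤ_8 and ℤ_104:
gcd(13,8) = 1, so ℤ_13 × ℤ_8 ≅ ℤ_104 (CRT)

Yes, ℤ_13 × ℤ_8 ≅ ℤ_104


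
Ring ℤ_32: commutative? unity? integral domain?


ℤ_32 is a commutative ring with unity 1; 32 = 2×16 is composite, so 2·16 ≡ 0 gives zero divisors (not an integral domain)
Commutative: Yes
Integral domain: No
Has unity: Yes

ℤ_32: Commutative=Yes, Unity=Yes


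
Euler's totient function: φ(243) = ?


Factor n: 243 = 3^5
φ(n) = n · ∏(1 - 1/p) over distinct primes p | n
φ(243) = 243 · (1 - 1/3) = 162

φ(243) = 162


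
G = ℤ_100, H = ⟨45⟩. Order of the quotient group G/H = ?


|⟨45⟩| = n / gcd(45, 100) = 100 / 5 = 20
H is normal (ℤ_100 is abelian).
|G/H| = |G| / |H| = 100 / 20 = 5

|G/H| = 5


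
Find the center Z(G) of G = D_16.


Z(G) = {g ∈ G | gx = xg for all x ∈ G}
For even n, Z(D_n) = {e, r^(n/2)}: the 180° rotation r^8 commutes with every reflection and rotation

Z(D_16) = {e, r^8}


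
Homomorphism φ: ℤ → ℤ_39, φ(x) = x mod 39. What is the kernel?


Kernel = preimage of identity
ker(φ) = {x ∈ ℤ : x ≡ 0 (mod 39)} = 39ℤ = {0, ±39, ±78, ...}

ker(φ) = 39ℤ


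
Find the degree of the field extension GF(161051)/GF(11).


GF(161051) = GF(11^5), so the extension degree is 5

[GF(161051)/GF(11)] = 5


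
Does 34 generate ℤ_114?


g generates ℤ_n iff gcd(g, n) = 1
gcd(34, 114) = 2
Since gcd = 2 ≠ 1, ⟨34⟩ has order 57 < 114, so 34 is not a generator.

No, 34 does not generate ℤ_114


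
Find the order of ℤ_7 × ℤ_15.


|A × B| = |A| · |B|
|ℤ_7 × ℤ_15| = 7 × 15 = 105

|ℤ_7 × ℤ_15| = 105


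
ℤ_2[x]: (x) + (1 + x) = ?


Add coefficients mod 2:
x^0: 0 + 1 = 1 (mod 2)
x^1: 1 + 1 = 0 (mod 2)
Result: 1

f + g = 1


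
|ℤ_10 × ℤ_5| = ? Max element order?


|ℤ_10 × ℤ_5| = 10 × 5 = 50
Max element order = lcm(10,5) = 10
Cyclic? No (gcd=5)

|ℤ_10×ℤ_5| = 50, max element order = 10


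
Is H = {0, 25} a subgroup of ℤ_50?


Subgroup test for H = {0, 25} in (ℤ_50, +):
(1) 0 ∈ H? Yes
(2) Closure: for all a,b ∈ H, (a+b) mod 50 ∈ H? Yes
(3) Inverses: for all a ∈ H, -a mod 50 ∈ H? Yes

Yes, H is a subgroup of ℤ_50


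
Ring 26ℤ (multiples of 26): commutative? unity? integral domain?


26ℤ is a commutative ring under +,× but has no multiplicative identity (1 ∉ 26ℤ); it has no zero divisors, but without unity it is not an integral domain
Commutative: Yes
Integral domain: No
Has unity: No

26ℤ (multiples of 26): Commutative=Yes, Unity=No


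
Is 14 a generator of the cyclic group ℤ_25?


g generates ℤ_n iff gcd(g, n) = 1
gcd(14, 25) = 1
Since gcd = 1, 14 is a generator.

Yes, 14 generates ℤ_25


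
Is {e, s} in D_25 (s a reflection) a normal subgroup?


H = {e, s} in D_25 (s a reflection)
r·s·r⁻¹ = sr⁻² ≠ s for n ≥ 3, so {e, s} is not closed under conjugation

No, not a normal subgroup


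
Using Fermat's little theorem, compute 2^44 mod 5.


Fermat's little theorem: if p is prime and gcd(a,p)=1, then a^(p-1) ≡ 1 (mod p)
p = 5 is prime, gcd(2,5) = 1
Reduce exponent: 44 mod 4 = 0
So 2^44 ≡ 2^0 (mod 5)
2^0 = 1

2^44 ≡ 1 (mod 5)


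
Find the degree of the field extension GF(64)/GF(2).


GF(64) = GF(2^6), so the extension degree is 6

[GF(64)/GF(2)] = 6


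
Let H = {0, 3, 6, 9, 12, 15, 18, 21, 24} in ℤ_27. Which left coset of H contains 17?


17 + H = {17 + h (mod 27) : h ∈ H}
17+0=17, 17+3=20, 17+6=23, 17+9=26, 17+12=2, 17+15=5, 17+18=8, 17+21=11, 17+24=14
17 + H = {2, 5, 8, 11, 14, 17, 20, 23, 26} = 2 + H

17 + H = {2, 5, 8, 11, 14, 17, 20, 23, 26}


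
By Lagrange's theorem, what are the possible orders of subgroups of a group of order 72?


Lagrange's theorem: |H| divides |G|
|G| = 72
Divisors of 72: 1, 2, 3, 4, 6, 8, 9, 12, 18, 24, 36, 72

Possible subgroup orders: {1, 2, 3, 4, 6, 8, 9, 12, 18, 24, 36, 72}


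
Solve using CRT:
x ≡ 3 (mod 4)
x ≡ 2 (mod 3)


m₁ = 4, m₂ = 3, gcd = 1, so CRT applies. M = m₁·m₂ = 12
Let M₁ = M/m₁ = 3, M₂ = M/m₂ = 4
Find y₁ ≡ M₁⁻¹ (mod m₁): 3⁻¹ ≡ 3 (mod 4)
Find y₂ ≡ M₂⁻¹ (mod m₂): 4⁻¹ ≡ 1 (mod 3)
x = a₁·M₁·y₁ + a₂·M₂·y₂ = 3·3·3 + 2·4·1 = 35
Reduce mod 12: x ≡ 11
Check: 11 mod 4 = 3 ✓, 11 mod 3 = 2 ✓

x ≡ 11 (mod 12)


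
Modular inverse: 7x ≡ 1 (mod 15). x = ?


Use the extended Euclidean algorithm to write 1 = 7·s + 15·t; then s mod 15 is the inverse.
Euclidean algorithm:
  7 = 0·15 + 7
  15 = 2·7 + 1
  7 = 7·1 + 0
gcd(7,15) = 1
Back-substitution gives: 7·(-2) + 15·(1) = 1
So 7⁻¹ ≡ -2 ≡ 13 (mod 15)
Check: 7 × 13 = 91 ≡ 1 (mod 15) ✓

7⁻¹ ≡ 13 (mod 15)


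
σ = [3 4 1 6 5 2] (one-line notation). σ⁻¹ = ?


To find σ⁻¹, swap domain and range:
σ(1) = 3 → σ⁻¹(3) = 1
σ(2) = 4 → σ⁻¹(4) = 2
σ(3) = 1 → σ⁻¹(1) = 3
σ(4) = 6 → σ⁻¹(6) = 4
σ(5) = 5 → σ⁻¹(5) = 5
σ(6) = 2 → σ⁻¹(2) = 6

σ⁻¹ = [3 6 1 2 5 4]


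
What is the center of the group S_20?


Z(G) = {g ∈ G | gx = xg for all x ∈ G}
S_n is non-abelian for n ≥ 3; Z(S_20) is trivial

Z(S_20) = {e}


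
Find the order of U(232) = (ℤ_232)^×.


U(n) is the group of units mod n; |U(n)| = φ(n)
|U(232)| = φ(232) = 112

|U(232) = (ℤ_232)^×| = 112


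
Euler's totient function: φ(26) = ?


φ(n) = count of k ∈ {1,...,n} with gcd(k,n)=1
Coprimes to 26: {1, 3, 5, 7, 9, 11, 15, 17, 19, 21, 23, 25}
Count: 12

φ(26) = 12


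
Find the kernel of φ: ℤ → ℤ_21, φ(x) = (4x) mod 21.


Kernel = preimage of identity
ker(φ) = {x ∈ ℤ : 4x ≡ 0 (mod 21)}. gcd(4,21) = 1, so 4x ≡ 0 (mod 21) ⟺ x ≡ 0 (mod 21/1 = 21). Hence ker(φ) = 21ℤ

ker(φ) = 21ℤ


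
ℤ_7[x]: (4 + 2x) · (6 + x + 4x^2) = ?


Expand and collect like terms; reduce coefficients mod 7:
x^0: 4·6 = 24 ≡ 3 (mod 7)
x^1: 4·1 + 2·6 = 16 ≡ 2 (mod 7)
x^2: 4·4 + 2·1 = 18 ≡ 4 (mod 7)
x^3: 2·4 = 8 ≡ 1 (mod 7)
Result: 3 + 2x + 4x^2 + x^3

f · g = 3 + 2x + 4x^2 + x^3


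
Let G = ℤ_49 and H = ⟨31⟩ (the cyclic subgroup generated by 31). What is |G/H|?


|⟨31⟩| = n / gcd(31, 49) = 49 / 1 = 49
H is normal (ℤ_49 is abelian).
|G/H| = |G| / |H| = 49 / 49 = 1

|G/H| = 1


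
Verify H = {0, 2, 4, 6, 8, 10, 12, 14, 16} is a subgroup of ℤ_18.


Subgroup test for H = {0, 2, 4, 6, 8, 10, 12, 14, 16} in (ℤ_18, +):
(1) 0 ∈ H? Yes
(2) Closure: for all a,b ∈ H, (a+b) mod 18 ∈ H? Yes
(3) Inverses: for all a ∈ H, -a mod 18 ∈ H? Yes

Yes, H is a subgroup of ℤ_18


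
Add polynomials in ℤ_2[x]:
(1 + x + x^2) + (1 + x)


Add coefficients mod 2:
x^0: 1 + 1 = 0 (mod 2)
x^1: 1 + 1 = 0 (mod 2)
x^2: 1 + 0 = 1 (mod 2)
Result: x^2

f + g = x^2


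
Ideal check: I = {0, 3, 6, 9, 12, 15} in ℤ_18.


Check ideal conditions for I = {0, 3, 6, 9, 12, 15} in ℤ_18:
(1) I is an additive subgroup? Yes
(2) For r ∈ ℤ_18 and a ∈ I: r·a ∈ I? Yes

Yes, I is an ideal of ℤ_18


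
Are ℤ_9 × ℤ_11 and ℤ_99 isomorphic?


Comparing ℤ_9 × ℤ_11 and ℤ_99:
gcd(9,11) = 1, so ℤ_9 × ℤ_11 ≅ ℤ_99 (CRT)

Yes, ℤ_9 × ℤ_11 ≅ ℤ_99


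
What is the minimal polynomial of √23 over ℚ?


√23 satisfies x² - 23 = 0, irreducible over ℚ since 23 is squarefree

Minimal polynomial: x² - 23


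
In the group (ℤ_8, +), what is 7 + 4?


Operation: addition mod 8
7 + 4 = (a + b) mod 8 with a = 7, b = 4

7 + 4 = 3


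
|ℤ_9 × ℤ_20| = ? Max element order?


|ℤ_9 × ℤ_20| = 9 × 20 = 180
Max element order = lcm(9,20) = 180
Cyclic? Yes (gcd=1)

|ℤ_9×ℤ_20| = 180, max element order = 180


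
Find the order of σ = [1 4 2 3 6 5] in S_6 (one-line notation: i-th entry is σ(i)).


Cycle decomposition: (2 4 3) (5 6)
Cycle lengths: 3, 2
Order = lcm(3, 2) = 6

ord(σ) = 6


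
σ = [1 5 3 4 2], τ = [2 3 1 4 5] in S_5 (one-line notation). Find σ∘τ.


σ∘τ: apply τ first, then σ
1 →τ 2 →σ 5
2 →τ 3 →σ 3
3 →τ 1 →σ 1
4 →τ 4 →σ 4
5 →τ 5 →σ 2

σ∘τ = [5 3 1 4 2]


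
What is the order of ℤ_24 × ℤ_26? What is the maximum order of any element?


|ℤ_24 × ℤ_26| = 24 × 26 = 624
Max element order = lcm(24,26) = 312
Cyclic? No (gcd=2)

|ℤ_24×ℤ_26| = 624, max element order = 312


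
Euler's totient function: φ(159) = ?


Factor n: 159 = 3 × 53
φ(n) = n · ∏(1 - 1/p) over distinct primes p | n
φ(159) = 159 · (1 - 1/3) · (1 - 1/53) = 104

φ(159) = 104


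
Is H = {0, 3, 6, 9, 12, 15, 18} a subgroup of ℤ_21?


Subgroup test for H = {0, 3, 6, 9, 12, 15, 18} in (ℤ_21, +):
(1) 0 ∈ H? Yes
(2) Closure: for all a,b ∈ H, (a+b) mod 21 ∈ H? Yes
(3) Inverses: for all a ∈ H, -a mod 21 ∈ H? Yes

Yes, H is a subgroup of ℤ_21


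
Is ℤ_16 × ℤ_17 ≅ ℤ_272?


Comparing ℤ_16 × ℤ_17 and ℤ_272:
gcd(16,17) = 1, so ℤ_16 × ℤ_17 ≅ ℤ_272 (CRT)

Yes, ℤ_16 × ℤ_17 ≅ ℤ_272


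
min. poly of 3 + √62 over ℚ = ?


Let α = 3 + √62. Then α - 3 = √62, so (α - 3)² = 62, giving α² - 6α - 53 = 0. Degree 2 and α ∉ ℚ, so this is the minimal polynomial.

Minimal polynomial: x² - 6x - 53


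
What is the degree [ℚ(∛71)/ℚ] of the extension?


∛71 has minimal polynomial x³ - 71 (irreducible over ℚ since 71 is not a perfect cube)

[ℚ(∛71)/ℚ] = 3


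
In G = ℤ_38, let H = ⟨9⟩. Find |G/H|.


|⟨9⟩| = n / gcd(9, 38) = 38 / 1 = 38
H is normal (ℤ_38 is abelian).
|G/H| = |G| / |H| = 38 / 38 = 1

|G/H| = 1


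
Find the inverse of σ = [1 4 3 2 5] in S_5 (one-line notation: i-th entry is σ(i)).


To find σ⁻¹, swap domain and range:
σ(1) = 1 → σ⁻¹(1) = 1
σ(2) = 4 → σ⁻¹(4) = 2
σ(3) = 3 → σ⁻¹(3) = 3
σ(4) = 2 → σ⁻¹(2) = 4
σ(5) = 5 → σ⁻¹(5) = 5

σ⁻¹ = [1 4 3 2 5]
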